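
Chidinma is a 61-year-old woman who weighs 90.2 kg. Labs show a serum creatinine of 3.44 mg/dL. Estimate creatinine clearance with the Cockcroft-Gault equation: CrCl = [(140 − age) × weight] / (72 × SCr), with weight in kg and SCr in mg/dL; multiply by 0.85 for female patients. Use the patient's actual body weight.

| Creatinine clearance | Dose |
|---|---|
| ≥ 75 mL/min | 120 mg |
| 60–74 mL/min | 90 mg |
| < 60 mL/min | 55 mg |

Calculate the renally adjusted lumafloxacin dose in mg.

CrCl = (140 − 61) × 90.2 / (72 × 3.44) × 0.85 = 7125.8 / 247.68 × 0.85 ≈ 24.5 mL/min
CrCl ≈ 24 mL/min → bracket < 60 mL/min.
Dose for this bracket: 55 mg.

55 mg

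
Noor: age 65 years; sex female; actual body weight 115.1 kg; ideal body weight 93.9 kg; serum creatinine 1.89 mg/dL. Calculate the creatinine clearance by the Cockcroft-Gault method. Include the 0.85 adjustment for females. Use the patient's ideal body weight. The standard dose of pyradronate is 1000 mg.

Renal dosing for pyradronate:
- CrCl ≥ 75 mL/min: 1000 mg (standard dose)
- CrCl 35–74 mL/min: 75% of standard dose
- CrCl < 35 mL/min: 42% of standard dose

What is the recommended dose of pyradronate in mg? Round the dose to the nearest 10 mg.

750 mg

CrCl = (140 − 65) × 93.9 / (72 × 1.89) × 0.85 = 7042.5 / 136.08 × 0.85 ≈ 44.0 mL/min
CrCl ≈ 44 mL/min → bracket 35–74 mL/min.
75% of 1000 mg = 750 mg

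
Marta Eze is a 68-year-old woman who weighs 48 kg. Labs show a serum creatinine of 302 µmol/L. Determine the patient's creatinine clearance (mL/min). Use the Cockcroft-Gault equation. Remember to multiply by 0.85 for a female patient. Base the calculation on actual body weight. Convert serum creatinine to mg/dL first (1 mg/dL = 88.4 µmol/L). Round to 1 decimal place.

11.9 mL/min

SCr = 302 / 88.4 = 3.416 mg/dL
CrCl = (140 − 68) × 48 / (72 × 3.416) × 0.85 = 3456.0 / 245.95 × 0.85 ≈ 11.9 mL/min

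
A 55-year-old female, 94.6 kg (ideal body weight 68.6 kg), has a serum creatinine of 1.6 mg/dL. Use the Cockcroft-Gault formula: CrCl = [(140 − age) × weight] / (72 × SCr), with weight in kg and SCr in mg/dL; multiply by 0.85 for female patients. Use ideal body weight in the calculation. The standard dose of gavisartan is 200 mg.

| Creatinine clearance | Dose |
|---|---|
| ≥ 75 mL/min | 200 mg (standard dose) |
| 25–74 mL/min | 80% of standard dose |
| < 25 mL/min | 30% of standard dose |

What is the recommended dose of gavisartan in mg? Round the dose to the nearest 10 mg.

160 mg

CrCl = (140 − 55) × 68.6 / (72 × 1.6) × 0.85 = 5831.0 / 115.20 × 0.85 ≈ 43.0 mL/min
CrCl ≈ 43 mL/min → bracket 25–74 mL/min.
80% of 200 mg = 160 mg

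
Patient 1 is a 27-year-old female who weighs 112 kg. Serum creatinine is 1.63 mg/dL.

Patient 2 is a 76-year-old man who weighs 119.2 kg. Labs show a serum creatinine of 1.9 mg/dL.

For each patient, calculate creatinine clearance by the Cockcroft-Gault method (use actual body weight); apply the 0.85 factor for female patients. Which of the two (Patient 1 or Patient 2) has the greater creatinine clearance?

Patient 1

Patient 1: CrCl = (140 − 27) × 112 / (72 × 1.63) × 0.85 = 12656.0 / 117.36 × 0.85 ≈ 91.7 mL/min
Patient 2: CrCl = (140 − 76) × 119.2 / (72 × 1.9) = 7628.8 / 136.80 ≈ 55.8 mL/min
91.7 vs 55.8 mL/min → Patient 1 is higher.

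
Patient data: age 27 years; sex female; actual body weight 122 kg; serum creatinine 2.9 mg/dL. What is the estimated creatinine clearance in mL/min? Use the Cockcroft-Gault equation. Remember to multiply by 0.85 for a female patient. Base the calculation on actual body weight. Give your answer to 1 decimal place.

CrCl = (140 − 27) × 122 / (72 × 2.9) × 0.85 = 13786.0 / 208.80 × 0.85 ≈ 56.1 mL/min

56.1 mL/min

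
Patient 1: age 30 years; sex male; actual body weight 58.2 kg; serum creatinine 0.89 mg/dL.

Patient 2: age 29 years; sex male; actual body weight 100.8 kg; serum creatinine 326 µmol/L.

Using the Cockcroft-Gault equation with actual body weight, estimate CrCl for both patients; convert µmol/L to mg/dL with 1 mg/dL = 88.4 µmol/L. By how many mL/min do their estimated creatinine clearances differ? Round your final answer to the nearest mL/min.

58 mL/min

Patient 1: CrCl = (140 − 30) × 58.2 / (72 × 0.89) = 6402.0 / 64.08 ≈ 99.9 mL/min
Patient 2: SCr = 326 / 88.4 = 3.688 mg/dL
Patient 2: CrCl = (140 − 29) × 100.8 / (72 × 3.688) = 11188.8 / 265.54 ≈ 42.1 mL/min
|99.9 − 42.1| = 57.8 mL/min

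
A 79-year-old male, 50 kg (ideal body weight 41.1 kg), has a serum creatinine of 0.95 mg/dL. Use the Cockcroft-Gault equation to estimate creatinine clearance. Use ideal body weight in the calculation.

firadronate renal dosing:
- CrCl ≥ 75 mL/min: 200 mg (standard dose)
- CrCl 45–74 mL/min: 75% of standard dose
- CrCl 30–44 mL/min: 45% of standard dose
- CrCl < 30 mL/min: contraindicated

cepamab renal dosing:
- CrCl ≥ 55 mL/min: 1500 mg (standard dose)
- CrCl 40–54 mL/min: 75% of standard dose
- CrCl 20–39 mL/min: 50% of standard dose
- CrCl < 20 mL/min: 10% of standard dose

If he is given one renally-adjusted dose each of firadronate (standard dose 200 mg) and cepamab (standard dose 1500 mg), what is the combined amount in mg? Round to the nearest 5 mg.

840 mg

CrCl = (140 − 79) × 41.1 / (72 × 0.95) = 2507.1 / 68.40 ≈ 36.7 mL/min
CrCl ≈ 37 mL/min.
firadronate: 30–44 mL/min → 45% of 200 mg = 90 mg.
cepamab: 20–39 mL/min → 50% of 1500 mg = 750 mg.
Total = 90 + 750 = 840 mg.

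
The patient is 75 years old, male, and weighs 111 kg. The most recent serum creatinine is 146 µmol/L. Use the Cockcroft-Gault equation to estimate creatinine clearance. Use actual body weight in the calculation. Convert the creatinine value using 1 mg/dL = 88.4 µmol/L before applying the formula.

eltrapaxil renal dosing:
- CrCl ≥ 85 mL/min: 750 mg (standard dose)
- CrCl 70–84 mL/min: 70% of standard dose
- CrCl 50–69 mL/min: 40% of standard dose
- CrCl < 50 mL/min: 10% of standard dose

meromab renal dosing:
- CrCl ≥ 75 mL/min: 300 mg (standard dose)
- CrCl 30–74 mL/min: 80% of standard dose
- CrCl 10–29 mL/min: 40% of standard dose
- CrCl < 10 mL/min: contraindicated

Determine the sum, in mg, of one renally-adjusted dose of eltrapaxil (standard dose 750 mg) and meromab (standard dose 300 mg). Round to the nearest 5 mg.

SCr = 146 / 88.4 = 1.652 mg/dL
CrCl = (140 − 75) × 111 / (72 × 1.652) = 7215.0 / 118.94 ≈ 60.7 mL/min
CrCl ≈ 61 mL/min.
eltrapaxil: 50–69 mL/min → 40% of 750 mg = 300 mg.
meromab: 30–74 mL/min → 80% of 300 mg = 240 mg.
Total = 300 + 240 = 540 mg.

540 mg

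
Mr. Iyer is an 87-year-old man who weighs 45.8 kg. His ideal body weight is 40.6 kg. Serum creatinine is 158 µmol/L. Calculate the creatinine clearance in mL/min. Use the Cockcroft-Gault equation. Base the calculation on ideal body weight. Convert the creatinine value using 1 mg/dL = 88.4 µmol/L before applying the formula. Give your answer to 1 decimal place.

16.7 mL/min

SCr = 158 / 88.4 = 1.787 mg/dL
CrCl = (140 − 87) × 40.6 / (72 × 1.787) = 2151.8 / 128.66 ≈ 16.7 mL/min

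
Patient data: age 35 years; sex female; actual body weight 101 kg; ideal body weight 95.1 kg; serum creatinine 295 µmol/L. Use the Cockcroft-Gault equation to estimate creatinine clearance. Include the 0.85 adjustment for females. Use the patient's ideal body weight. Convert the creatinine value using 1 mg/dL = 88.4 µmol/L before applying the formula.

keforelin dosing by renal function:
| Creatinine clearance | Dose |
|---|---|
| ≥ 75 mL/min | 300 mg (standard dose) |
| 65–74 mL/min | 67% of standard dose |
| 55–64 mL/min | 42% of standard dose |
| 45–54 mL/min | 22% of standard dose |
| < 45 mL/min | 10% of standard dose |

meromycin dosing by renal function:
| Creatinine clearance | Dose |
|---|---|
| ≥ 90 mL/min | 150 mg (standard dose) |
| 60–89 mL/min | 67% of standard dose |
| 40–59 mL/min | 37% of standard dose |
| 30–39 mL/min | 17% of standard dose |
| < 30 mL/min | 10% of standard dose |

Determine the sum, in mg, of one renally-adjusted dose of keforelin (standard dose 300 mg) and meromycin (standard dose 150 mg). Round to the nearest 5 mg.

SCr = 295 / 88.4 = 3.337 mg/dL
CrCl = (140 − 35) × 95.1 / (72 × 3.337) × 0.85 = 9985.5 / 240.26 × 0.85 ≈ 35.3 mL/min
CrCl ≈ 35 mL/min.
keforelin: < 45 mL/min → 10% of 300 mg = 30 mg.
meromycin: 30–39 mL/min → 17% of 150 mg = 25.5 mg.
Total = 30 + 25.5 = 55.5 mg.

55 mg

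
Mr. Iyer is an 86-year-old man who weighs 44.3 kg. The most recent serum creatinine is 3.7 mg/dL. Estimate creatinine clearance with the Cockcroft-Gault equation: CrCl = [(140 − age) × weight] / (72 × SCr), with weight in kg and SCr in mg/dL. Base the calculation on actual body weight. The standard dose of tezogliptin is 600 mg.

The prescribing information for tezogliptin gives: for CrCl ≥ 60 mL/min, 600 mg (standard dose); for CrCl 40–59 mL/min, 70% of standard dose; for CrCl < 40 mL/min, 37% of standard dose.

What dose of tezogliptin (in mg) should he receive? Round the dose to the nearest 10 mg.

220 mg

CrCl = (140 − 86) × 44.3 / (72 × 3.7) = 2392.2 / 266.40 ≈ 9.0 mL/min
CrCl ≈ 9 mL/min → bracket < 40 mL/min.
37% of 600 mg = 222 mg → 220 mg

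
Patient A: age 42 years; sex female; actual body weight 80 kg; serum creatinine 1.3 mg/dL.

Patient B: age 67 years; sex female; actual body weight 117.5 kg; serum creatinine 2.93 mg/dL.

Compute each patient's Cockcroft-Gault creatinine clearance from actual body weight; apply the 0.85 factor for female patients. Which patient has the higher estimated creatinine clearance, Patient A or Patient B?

Patient A

Patient A: CrCl = (140 − 42) × 80 / (72 × 1.3) × 0.85 = 7840.0 / 93.60 × 0.85 ≈ 71.2 mL/min
Patient B: CrCl = (140 − 67) × 117.5 / (72 × 2.93) × 0.85 = 8577.5 / 210.96 × 0.85 ≈ 34.6 mL/min
71.2 vs 34.6 mL/min → Patient A is higher.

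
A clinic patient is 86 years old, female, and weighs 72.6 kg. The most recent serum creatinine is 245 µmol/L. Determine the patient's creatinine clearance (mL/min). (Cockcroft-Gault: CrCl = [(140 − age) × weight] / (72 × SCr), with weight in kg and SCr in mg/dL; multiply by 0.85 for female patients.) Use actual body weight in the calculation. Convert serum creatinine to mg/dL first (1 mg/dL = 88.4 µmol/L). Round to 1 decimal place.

16.7 mL/min

SCr = 245 / 88.4 = 2.771 mg/dL
CrCl = (140 − 86) × 72.6 / (72 × 2.771) × 0.85 = 3920.4 / 199.51 × 0.85 ≈ 16.7 mL/min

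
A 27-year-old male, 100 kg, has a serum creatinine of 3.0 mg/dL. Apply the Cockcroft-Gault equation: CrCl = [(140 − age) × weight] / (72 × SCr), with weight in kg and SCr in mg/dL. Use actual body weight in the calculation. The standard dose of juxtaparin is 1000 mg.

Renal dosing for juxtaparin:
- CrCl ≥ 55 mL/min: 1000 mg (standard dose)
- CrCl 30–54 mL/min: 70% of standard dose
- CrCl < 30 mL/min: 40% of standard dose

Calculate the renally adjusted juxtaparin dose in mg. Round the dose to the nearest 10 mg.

CrCl = (140 − 27) × 100 / (72 × 3) = 11300.0 / 216.00 ≈ 52.3 mL/min
CrCl ≈ 52 mL/min → bracket 30–54 mL/min.
70% of 1000 mg = 700 mg

700 mg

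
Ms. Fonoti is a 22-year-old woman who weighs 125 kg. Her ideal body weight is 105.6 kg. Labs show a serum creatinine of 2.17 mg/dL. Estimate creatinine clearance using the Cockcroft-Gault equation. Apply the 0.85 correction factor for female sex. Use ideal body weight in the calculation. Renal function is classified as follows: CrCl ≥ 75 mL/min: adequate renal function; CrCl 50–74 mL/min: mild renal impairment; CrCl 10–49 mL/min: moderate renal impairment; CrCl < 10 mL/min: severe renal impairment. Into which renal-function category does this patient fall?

mild renal impairment

CrCl = (140 − 22) × 105.6 / (72 × 2.17) × 0.85 = 12460.8 / 156.24 × 0.85 ≈ 67.8 mL/min
68 mL/min falls in the 'mild renal impairment' range.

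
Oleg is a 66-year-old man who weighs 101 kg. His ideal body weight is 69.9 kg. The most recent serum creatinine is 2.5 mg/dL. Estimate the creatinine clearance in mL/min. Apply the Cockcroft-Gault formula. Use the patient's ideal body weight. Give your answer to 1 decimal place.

CrCl = (140 − 66) × 69.9 / (72 × 2.5) = 5172.6 / 180.00 ≈ 28.7 mL/min

28.7 mL/min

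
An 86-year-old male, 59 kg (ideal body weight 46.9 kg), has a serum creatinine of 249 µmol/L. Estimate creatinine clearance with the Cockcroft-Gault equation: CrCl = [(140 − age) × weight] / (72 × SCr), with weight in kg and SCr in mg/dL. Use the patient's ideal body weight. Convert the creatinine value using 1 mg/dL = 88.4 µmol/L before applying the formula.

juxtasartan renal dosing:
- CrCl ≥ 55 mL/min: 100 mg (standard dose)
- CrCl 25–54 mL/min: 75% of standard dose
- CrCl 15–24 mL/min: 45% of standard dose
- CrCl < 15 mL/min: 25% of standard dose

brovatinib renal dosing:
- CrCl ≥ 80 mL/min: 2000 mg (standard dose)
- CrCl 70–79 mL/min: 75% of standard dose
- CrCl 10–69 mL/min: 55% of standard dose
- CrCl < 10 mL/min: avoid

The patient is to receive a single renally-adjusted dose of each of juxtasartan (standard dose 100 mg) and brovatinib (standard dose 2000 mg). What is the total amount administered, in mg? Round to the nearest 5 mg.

1125 mg

SCr = 249 / 88.4 = 2.817 mg/dL
CrCl = (140 − 86) × 46.9 / (72 × 2.817) = 2532.6 / 202.82 ≈ 12.5 mL/min
CrCl ≈ 12 mL/min.
juxtasartan: < 15 mL/min → 25% of 100 mg = 25 mg.
brovatinib: 10–69 mL/min → 55% of 2000 mg = 1100 mg.
Total = 25 + 1100 = 1125 mg.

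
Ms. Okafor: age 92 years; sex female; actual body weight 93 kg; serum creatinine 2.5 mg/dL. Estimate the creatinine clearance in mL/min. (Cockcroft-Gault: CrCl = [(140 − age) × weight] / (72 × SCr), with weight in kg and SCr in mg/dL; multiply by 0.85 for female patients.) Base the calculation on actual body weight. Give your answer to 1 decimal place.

CrCl = (140 − 92) × 93 / (72 × 2.5) × 0.85 = 4464.0 / 180.00 × 0.85 ≈ 21.1 mL/min

21.1 mL/min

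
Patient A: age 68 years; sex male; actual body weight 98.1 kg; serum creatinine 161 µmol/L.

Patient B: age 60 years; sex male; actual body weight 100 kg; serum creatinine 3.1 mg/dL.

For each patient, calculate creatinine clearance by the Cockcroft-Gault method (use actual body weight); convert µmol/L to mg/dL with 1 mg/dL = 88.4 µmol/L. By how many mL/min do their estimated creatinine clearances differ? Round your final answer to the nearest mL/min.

18 mL/min

Patient A: SCr = 161 / 88.4 = 1.821 mg/dL
Patient A: CrCl = (140 − 68) × 98.1 / (72 × 1.821) = 7063.2 / 131.11 ≈ 53.9 mL/min
Patient B: CrCl = (140 − 60) × 100 / (72 × 3.1) = 8000.0 / 223.20 ≈ 35.8 mL/min
|53.9 − 35.8| = 18.1 mL/min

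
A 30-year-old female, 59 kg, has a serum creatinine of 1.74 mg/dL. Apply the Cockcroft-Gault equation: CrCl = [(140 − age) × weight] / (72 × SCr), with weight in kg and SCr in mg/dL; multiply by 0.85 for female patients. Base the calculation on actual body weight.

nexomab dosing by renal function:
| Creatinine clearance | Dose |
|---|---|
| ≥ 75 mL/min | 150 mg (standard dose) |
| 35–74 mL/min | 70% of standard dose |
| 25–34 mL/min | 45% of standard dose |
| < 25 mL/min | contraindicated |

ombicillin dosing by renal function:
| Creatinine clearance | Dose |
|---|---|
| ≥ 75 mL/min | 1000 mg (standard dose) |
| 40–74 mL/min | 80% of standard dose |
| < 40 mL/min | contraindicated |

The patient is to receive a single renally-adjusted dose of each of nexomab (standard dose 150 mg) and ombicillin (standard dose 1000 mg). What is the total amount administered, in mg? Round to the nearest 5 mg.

905 mg

CrCl = (140 − 30) × 59 / (72 × 1.74) × 0.85 = 6490.0 / 125.28 × 0.85 ≈ 44.0 mL/min
CrCl ≈ 44 mL/min.
nexomab: 35–74 mL/min → 70% of 150 mg = 105 mg.
ombicillin: 40–74 mL/min → 80% of 1000 mg = 800 mg.
Total = 105 + 800 = 905 mg.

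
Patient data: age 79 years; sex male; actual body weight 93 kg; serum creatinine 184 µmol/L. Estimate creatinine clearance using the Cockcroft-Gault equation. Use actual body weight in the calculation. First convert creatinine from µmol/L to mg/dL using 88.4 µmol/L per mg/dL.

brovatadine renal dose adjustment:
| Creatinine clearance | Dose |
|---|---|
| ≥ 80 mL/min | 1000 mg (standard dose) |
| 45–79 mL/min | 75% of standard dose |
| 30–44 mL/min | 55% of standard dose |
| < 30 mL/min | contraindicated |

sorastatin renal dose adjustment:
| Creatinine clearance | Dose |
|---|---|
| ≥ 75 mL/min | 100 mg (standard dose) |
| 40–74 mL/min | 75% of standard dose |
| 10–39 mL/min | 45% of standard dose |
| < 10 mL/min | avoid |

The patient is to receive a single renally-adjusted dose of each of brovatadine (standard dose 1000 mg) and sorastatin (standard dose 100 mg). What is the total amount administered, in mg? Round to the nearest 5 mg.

595 mg

SCr = 184 / 88.4 = 2.081 mg/dL
CrCl = (140 − 79) × 93 / (72 × 2.081) = 5673.0 / 149.83 ≈ 37.9 mL/min
CrCl ≈ 38 mL/min.
brovatadine: 30–44 mL/min → 55% of 1000 mg = 550 mg.
sorastatin: 10–39 mL/min → 45% of 100 mg = 45 mg.
Total = 550 + 45 = 595 mg.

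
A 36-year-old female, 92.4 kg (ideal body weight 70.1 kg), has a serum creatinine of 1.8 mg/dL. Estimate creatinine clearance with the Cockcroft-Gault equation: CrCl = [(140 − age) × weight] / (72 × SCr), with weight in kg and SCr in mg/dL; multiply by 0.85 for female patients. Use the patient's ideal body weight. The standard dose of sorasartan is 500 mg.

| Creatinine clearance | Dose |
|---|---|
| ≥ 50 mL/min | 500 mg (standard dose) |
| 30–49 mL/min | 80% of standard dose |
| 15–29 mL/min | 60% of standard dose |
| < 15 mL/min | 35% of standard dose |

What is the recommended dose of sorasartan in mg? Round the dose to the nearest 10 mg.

CrCl = (140 − 36) × 70.1 / (72 × 1.8) × 0.85 = 7290.4 / 129.60 × 0.85 ≈ 47.8 mL/min
CrCl ≈ 48 mL/min → bracket 30–49 mL/min.
80% of 500 mg = 400 mg

400 mg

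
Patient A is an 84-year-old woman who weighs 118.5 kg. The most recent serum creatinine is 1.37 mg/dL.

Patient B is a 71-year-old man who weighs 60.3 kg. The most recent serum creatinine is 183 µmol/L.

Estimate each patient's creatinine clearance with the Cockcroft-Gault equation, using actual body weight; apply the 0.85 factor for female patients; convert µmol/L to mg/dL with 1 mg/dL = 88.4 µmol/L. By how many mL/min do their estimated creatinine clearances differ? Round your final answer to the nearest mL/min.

29 mL/min

Patient A: CrCl = (140 − 84) × 118.5 / (72 × 1.37) × 0.85 = 6636.0 / 98.64 × 0.85 ≈ 57.2 mL/min
Patient B: SCr = 183 / 88.4 = 2.07 mg/dL
Patient B: CrCl = (140 − 71) × 60.3 / (72 × 2.07) = 4160.7 / 149.04 ≈ 27.9 mL/min
|57.2 − 27.9| = 29.3 mL/min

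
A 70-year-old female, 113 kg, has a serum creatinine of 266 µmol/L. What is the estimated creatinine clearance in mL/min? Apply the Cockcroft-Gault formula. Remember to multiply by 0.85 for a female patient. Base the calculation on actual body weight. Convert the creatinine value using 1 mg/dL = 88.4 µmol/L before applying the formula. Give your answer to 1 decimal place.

SCr = 266 / 88.4 = 3.009 mg/dL
CrCl = (140 − 70) × 113 / (72 × 3.009) × 0.85 = 7910.0 / 216.65 × 0.85 ≈ 31.0 mL/min

31.0 mL/min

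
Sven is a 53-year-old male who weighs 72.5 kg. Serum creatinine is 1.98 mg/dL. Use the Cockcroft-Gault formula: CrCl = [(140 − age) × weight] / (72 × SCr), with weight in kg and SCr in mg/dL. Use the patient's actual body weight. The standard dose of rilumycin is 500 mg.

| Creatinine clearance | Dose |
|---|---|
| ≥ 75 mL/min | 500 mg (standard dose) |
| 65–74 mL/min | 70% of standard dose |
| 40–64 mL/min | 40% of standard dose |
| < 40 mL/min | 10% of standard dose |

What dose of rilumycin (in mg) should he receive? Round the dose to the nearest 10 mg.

CrCl = (140 − 53) × 72.5 / (72 × 1.98) = 6307.5 / 142.56 ≈ 44.2 mL/min
CrCl ≈ 44 mL/min → bracket 40–64 mL/min.
40% of 500 mg = 200 mg

200 mg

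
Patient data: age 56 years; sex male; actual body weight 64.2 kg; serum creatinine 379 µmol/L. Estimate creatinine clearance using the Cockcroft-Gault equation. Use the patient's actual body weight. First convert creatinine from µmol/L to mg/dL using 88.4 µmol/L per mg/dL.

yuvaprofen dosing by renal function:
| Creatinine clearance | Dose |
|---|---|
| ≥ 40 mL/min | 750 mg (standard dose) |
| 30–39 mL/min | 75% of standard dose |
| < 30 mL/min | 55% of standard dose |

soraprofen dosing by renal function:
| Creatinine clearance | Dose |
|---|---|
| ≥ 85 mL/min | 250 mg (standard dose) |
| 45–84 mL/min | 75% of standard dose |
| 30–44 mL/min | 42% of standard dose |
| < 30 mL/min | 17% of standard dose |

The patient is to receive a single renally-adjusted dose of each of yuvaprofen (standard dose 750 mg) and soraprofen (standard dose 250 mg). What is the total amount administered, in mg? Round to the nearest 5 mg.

SCr = 379 / 88.4 = 4.287 mg/dL
CrCl = (140 − 56) × 64.2 / (72 × 4.287) = 5392.8 / 308.66 ≈ 17.5 mL/min
CrCl ≈ 17 mL/min.
yuvaprofen: < 30 mL/min → 55% of 750 mg = 412.5 mg.
soraprofen: < 30 mL/min → 17% of 250 mg = 42.5 mg.
Total = 412.5 + 42.5 = 455 mg.

455 mg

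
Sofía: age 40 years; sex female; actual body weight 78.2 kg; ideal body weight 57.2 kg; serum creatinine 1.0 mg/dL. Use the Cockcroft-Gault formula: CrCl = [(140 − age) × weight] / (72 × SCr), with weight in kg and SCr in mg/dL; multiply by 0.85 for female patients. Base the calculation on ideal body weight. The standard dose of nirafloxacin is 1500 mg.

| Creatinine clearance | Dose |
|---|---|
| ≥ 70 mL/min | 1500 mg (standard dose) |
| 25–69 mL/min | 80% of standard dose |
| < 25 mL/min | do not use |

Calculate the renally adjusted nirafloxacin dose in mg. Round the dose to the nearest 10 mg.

1200 mg

CrCl = (140 − 40) × 57.2 / (72 × 1) × 0.85 = 5720.0 / 72.00 × 0.85 ≈ 67.5 mL/min
CrCl ≈ 68 mL/min → bracket 25–69 mL/min.
80% of 1500 mg = 1200 mg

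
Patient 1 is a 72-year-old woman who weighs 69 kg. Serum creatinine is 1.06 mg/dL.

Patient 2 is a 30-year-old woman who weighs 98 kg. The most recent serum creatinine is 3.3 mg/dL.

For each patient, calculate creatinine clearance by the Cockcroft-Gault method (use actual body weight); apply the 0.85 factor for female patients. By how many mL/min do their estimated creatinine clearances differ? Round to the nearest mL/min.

Patient 1: CrCl = (140 − 72) × 69 / (72 × 1.06) × 0.85 = 4692.0 / 76.32 × 0.85 ≈ 52.3 mL/min
Patient 2: CrCl = (140 − 30) × 98 / (72 × 3.3) × 0.85 = 10780.0 / 237.60 × 0.85 ≈ 38.6 mL/min
|52.3 − 38.6| = 13.7 mL/min

14 mL/min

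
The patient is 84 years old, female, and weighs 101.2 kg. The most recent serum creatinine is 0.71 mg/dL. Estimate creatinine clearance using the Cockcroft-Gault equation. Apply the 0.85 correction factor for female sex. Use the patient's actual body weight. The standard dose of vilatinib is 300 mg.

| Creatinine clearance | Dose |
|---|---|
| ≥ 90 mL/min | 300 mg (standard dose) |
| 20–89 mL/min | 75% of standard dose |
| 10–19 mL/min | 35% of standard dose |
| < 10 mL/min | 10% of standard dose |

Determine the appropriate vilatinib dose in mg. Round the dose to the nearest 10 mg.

CrCl = (140 − 84) × 101.2 / (72 × 0.71) × 0.85 = 5667.2 / 51.12 × 0.85 ≈ 94.2 mL/min
CrCl ≈ 94 mL/min → bracket ≥ 90 mL/min.
100% of 300 mg = 300 mg

300 mg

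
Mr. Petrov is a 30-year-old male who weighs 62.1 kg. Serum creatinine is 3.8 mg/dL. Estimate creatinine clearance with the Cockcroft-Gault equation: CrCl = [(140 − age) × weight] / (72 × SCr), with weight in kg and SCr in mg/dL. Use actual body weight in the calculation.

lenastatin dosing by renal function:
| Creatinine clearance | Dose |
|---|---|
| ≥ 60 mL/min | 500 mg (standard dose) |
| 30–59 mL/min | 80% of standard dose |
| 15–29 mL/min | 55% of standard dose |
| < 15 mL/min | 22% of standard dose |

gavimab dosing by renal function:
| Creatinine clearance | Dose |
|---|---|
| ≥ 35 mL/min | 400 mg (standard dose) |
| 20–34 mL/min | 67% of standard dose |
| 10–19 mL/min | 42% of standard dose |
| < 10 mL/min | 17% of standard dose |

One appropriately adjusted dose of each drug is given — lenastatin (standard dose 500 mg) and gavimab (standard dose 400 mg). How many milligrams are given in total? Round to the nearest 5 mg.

545 mg

CrCl = (140 − 30) × 62.1 / (72 × 3.8) = 6831.0 / 273.60 ≈ 25.0 mL/min
CrCl ≈ 25 mL/min.
lenastatin: 15–29 mL/min → 55% of 500 mg = 275 mg.
gavimab: 20–34 mL/min → 67% of 400 mg = 268 mg.
Total = 275 + 268 = 543 mg.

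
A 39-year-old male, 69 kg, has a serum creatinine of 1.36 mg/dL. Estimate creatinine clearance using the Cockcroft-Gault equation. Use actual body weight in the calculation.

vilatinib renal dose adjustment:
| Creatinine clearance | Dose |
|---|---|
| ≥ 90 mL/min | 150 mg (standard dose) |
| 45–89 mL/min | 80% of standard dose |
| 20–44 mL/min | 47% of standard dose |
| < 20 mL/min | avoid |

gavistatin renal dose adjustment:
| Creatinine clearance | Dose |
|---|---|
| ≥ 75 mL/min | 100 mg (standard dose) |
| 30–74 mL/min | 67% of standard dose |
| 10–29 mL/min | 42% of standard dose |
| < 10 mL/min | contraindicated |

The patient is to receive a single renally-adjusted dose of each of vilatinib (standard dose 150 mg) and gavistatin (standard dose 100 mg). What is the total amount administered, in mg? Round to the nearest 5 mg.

CrCl = (140 − 39) × 69 / (72 × 1.36) = 6969.0 / 97.92 ≈ 71.2 mL/min
CrCl ≈ 71 mL/min.
vilatinib: 45–89 mL/min → 80% of 150 mg = 120 mg.
gavistatin: 30–74 mL/min → 67% of 100 mg = 67 mg.
Total = 120 + 67 = 187 mg.

185 mg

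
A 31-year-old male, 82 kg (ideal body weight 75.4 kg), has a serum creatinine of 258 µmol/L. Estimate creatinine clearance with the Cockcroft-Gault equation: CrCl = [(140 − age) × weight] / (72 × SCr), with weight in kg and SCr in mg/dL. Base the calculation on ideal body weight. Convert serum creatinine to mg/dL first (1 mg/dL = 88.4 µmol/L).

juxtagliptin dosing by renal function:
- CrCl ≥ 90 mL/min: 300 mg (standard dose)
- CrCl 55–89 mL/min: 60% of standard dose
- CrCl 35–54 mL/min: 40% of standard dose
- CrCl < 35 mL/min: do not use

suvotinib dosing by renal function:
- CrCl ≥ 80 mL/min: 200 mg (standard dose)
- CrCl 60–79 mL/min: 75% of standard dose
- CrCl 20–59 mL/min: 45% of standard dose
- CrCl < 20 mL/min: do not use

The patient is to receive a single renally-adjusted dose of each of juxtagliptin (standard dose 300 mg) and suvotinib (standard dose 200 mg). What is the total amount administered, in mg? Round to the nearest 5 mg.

SCr = 258 / 88.4 = 2.919 mg/dL
CrCl = (140 − 31) × 75.4 / (72 × 2.919) = 8218.6 / 210.17 ≈ 39.1 mL/min
CrCl ≈ 39 mL/min.
juxtagliptin: 35–54 mL/min → 40% of 300 mg = 120 mg.
suvotinib: 20–59 mL/min → 45% of 200 mg = 90 mg.
Total = 120 + 90 = 210 mg.

210 mg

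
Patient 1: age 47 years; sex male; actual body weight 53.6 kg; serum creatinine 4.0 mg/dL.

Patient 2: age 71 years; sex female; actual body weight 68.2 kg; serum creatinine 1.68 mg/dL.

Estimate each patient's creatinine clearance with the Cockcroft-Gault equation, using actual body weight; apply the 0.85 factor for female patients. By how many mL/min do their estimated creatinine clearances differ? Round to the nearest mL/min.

16 mL/min

Patient 1: CrCl = (140 − 47) × 53.6 / (72 × 4) = 4984.8 / 288.00 ≈ 17.3 mL/min
Patient 2: CrCl = (140 − 71) × 68.2 / (72 × 1.68) × 0.85 = 4705.8 / 120.96 × 0.85 ≈ 33.1 mL/min
|17.3 − 33.1| = 15.8 mL/min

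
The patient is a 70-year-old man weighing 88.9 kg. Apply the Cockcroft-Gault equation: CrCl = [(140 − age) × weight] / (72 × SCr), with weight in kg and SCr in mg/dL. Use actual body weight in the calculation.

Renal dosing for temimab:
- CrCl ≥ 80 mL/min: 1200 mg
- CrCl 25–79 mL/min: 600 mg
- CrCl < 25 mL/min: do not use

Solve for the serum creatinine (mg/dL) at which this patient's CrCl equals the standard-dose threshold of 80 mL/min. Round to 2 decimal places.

1.08 mg/dL

Standard dose requires CrCl ≥ 80 mL/min.
Set (140 − 70) × 88.9 / (72 × SCr) = 80
SCr = (140 − 70) × 88.9 / (72 × 80) = 1.080 mg/dL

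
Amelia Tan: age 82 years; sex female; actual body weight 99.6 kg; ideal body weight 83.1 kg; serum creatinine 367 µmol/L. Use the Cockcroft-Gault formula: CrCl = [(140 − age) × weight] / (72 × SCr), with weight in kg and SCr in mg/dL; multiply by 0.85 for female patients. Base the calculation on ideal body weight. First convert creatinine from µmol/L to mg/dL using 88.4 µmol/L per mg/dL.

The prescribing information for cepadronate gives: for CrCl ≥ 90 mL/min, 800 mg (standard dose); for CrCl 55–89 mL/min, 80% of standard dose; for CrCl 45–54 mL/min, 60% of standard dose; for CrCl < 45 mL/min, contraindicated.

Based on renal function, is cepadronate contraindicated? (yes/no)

SCr = 367 / 88.4 = 4.152 mg/dL
CrCl = (140 − 82) × 83.1 / (72 × 4.152) × 0.85 = 4819.8 / 298.94 × 0.85 ≈ 13.7 mL/min
CrCl ≈ 14 mL/min, which is < 45 mL/min.

yes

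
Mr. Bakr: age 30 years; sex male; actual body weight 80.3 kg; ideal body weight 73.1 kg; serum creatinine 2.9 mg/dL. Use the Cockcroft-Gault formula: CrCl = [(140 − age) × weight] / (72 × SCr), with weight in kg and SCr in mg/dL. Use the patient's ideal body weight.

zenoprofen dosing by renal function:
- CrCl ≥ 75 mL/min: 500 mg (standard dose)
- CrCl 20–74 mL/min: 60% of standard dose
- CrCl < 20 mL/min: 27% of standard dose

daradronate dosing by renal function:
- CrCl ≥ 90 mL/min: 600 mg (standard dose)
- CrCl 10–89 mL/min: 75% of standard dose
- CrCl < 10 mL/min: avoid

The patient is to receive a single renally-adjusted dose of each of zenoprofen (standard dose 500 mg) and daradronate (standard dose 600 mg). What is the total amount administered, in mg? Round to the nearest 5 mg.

750 mg

CrCl = (140 − 30) × 73.1 / (72 × 2.9) = 8041.0 / 208.80 ≈ 38.5 mL/min
CrCl ≈ 39 mL/min.
zenoprofen: 20–74 mL/min → 60% of 500 mg = 300 mg.
daradronate: 10–89 mL/min → 75% of 600 mg = 450 mg.
Total = 300 + 450 = 750 mg.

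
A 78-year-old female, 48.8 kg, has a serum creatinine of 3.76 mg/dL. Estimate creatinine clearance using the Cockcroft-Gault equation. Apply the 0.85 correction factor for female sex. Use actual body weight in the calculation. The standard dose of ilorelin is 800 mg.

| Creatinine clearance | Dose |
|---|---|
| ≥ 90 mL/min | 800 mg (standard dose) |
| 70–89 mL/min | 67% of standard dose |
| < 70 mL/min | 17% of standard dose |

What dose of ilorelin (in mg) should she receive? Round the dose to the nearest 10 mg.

CrCl = (140 − 78) × 48.8 / (72 × 3.76) × 0.85 = 3025.6 / 270.72 × 0.85 ≈ 9.5 mL/min
CrCl ≈ 9 mL/min → bracket < 70 mL/min.
17% of 800 mg = 136 mg → 140 mg

140 mg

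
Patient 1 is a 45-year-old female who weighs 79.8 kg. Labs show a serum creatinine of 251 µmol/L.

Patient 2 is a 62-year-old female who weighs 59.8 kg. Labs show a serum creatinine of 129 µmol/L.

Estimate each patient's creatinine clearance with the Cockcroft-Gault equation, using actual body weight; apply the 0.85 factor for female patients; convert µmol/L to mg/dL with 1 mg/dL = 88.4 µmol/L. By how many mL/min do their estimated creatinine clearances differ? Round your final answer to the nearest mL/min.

Patient 1: SCr = 251 / 88.4 = 2.839 mg/dL
Patient 1: CrCl = (140 − 45) × 79.8 / (72 × 2.839) × 0.85 = 7581.0 / 204.41 × 0.85 ≈ 31.5 mL/min
Patient 2: SCr = 129 / 88.4 = 1.459 mg/dL
Patient 2: CrCl = (140 − 62) × 59.8 / (72 × 1.459) × 0.85 = 4664.4 / 105.05 × 0.85 ≈ 37.7 mL/min
|31.5 − 37.7| = 6.2 mL/min

6 mL/min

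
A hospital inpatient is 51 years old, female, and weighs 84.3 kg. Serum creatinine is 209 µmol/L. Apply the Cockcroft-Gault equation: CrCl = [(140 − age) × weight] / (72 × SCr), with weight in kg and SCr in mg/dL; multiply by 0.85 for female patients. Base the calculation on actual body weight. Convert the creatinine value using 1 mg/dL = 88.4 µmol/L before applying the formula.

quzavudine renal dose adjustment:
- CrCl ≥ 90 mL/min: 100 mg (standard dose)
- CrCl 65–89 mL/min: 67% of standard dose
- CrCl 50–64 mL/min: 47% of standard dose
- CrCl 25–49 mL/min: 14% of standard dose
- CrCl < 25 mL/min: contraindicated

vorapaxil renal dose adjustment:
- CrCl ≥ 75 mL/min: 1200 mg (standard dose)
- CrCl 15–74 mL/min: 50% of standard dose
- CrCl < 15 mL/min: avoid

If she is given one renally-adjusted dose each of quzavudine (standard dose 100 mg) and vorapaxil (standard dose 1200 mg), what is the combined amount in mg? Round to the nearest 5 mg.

SCr = 209 / 88.4 = 2.364 mg/dL
CrCl = (140 − 51) × 84.3 / (72 × 2.364) × 0.85 = 7502.7 / 170.21 × 0.85 ≈ 37.5 mL/min
CrCl ≈ 37 mL/min.
quzavudine: 25–49 mL/min → 14% of 100 mg = 14 mg.
vorapaxil: 15–74 mL/min → 50% of 1200 mg = 600 mg.
Total = 14 + 600 = 614 mg.

615 mg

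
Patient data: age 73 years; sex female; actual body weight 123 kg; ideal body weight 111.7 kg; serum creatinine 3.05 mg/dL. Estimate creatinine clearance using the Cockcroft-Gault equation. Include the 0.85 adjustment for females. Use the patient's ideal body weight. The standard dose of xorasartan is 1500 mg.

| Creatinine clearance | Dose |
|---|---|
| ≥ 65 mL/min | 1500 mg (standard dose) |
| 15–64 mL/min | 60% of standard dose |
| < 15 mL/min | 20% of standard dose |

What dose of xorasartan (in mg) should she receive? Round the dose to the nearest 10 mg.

CrCl = (140 − 73) × 111.7 / (72 × 3.05) × 0.85 = 7483.9 / 219.60 × 0.85 ≈ 29.0 mL/min
CrCl ≈ 29 mL/min → bracket 15–64 mL/min.
60% of 1500 mg = 900 mg

900 mg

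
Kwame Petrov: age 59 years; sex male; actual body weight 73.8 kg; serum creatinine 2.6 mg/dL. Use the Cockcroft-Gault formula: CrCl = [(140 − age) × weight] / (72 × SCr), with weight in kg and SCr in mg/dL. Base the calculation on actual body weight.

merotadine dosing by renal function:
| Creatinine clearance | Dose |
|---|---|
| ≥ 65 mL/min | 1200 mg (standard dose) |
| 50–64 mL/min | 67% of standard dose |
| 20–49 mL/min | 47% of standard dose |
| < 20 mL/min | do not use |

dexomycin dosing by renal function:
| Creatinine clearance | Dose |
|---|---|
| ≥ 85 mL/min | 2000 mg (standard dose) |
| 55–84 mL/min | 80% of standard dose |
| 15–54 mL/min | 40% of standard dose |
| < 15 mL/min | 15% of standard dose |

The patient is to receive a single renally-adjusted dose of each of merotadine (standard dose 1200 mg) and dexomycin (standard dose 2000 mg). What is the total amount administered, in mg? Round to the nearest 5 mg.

1365 mg

CrCl = (140 − 59) × 73.8 / (72 × 2.6) = 5977.8 / 187.20 ≈ 31.9 mL/min
CrCl ≈ 32 mL/min.
merotadine: 20–49 mL/min → 47% of 1200 mg = 564 mg.
dexomycin: 15–54 mL/min → 40% of 2000 mg = 800 mg.
Total = 564 + 800 = 1364 mg.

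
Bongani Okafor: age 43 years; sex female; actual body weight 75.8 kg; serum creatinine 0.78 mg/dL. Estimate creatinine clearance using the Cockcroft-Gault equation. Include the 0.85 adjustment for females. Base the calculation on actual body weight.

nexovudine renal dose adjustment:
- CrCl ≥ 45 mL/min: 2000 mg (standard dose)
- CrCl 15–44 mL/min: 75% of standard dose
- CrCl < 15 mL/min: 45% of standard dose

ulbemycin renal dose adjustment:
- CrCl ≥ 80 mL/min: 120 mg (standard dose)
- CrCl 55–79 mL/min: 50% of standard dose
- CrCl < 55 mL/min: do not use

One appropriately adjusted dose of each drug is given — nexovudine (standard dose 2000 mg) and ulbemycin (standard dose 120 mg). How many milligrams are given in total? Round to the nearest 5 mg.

CrCl = (140 − 43) × 75.8 / (72 × 0.78) × 0.85 = 7352.6 / 56.16 × 0.85 ≈ 111.3 mL/min
CrCl ≈ 111 mL/min.
nexovudine: ≥ 45 mL/min → 100% of 2000 mg = 2000 mg.
ulbemycin: ≥ 80 mL/min → 100% of 120 mg = 120 mg.
Total = 2000 + 120 = 2120 mg.

2120 mg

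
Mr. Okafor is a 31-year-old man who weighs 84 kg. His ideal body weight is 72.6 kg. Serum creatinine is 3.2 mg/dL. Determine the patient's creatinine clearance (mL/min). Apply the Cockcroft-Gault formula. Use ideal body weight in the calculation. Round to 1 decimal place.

CrCl = (140 − 31) × 72.6 / (72 × 3.2) = 7913.4 / 230.40 ≈ 34.3 mL/min

34.3 mL/min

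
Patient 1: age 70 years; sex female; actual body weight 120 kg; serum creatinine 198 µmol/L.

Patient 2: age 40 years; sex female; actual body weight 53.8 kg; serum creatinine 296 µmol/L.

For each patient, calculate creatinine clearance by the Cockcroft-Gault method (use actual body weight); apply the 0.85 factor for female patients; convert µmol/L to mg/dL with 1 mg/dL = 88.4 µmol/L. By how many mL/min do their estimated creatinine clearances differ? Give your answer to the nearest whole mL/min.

Patient 1: SCr = 198 / 88.4 = 2.24 mg/dL
Patient 1: CrCl = (140 − 70) × 120 / (72 × 2.24) × 0.85 = 8400.0 / 161.28 × 0.85 ≈ 44.3 mL/min
Patient 2: SCr = 296 / 88.4 = 3.348 mg/dL
Patient 2: CrCl = (140 − 40) × 53.8 / (72 × 3.348) × 0.85 = 5380.0 / 241.06 × 0.85 ≈ 19.0 mL/min
|44.3 − 19.0| = 25.3 mL/min

25 mL/min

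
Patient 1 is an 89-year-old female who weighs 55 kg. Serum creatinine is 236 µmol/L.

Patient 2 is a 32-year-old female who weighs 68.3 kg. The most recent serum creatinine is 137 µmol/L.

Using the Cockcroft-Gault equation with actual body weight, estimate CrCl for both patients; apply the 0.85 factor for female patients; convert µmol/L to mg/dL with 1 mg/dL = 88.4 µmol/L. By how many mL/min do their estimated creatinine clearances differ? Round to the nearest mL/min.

44 mL/min

Patient 1: SCr = 236 / 88.4 = 2.67 mg/dL
Patient 1: CrCl = (140 − 89) × 55 / (72 × 2.67) × 0.85 = 2805.0 / 192.24 × 0.85 ≈ 12.4 mL/min
Patient 2: SCr = 137 / 88.4 = 1.55 mg/dL
Patient 2: CrCl = (140 − 32) × 68.3 / (72 × 1.55) × 0.85 = 7376.4 / 111.60 × 0.85 ≈ 56.2 mL/min
|12.4 − 56.2| = 43.8 mL/min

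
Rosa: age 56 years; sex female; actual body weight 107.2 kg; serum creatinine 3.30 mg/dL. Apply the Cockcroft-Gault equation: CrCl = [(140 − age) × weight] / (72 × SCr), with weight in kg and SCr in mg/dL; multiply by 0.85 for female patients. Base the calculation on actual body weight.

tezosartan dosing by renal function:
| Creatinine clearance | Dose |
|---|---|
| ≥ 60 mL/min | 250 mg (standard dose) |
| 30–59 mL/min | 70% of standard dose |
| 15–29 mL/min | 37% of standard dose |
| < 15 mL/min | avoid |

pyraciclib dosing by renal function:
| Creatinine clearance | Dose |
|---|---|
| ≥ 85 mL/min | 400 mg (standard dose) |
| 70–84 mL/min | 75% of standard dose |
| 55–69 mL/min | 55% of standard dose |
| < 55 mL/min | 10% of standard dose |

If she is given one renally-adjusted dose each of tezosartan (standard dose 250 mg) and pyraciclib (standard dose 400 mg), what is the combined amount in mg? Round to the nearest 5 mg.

CrCl = (140 − 56) × 107.2 / (72 × 3.3) × 0.85 = 9004.8 / 237.60 × 0.85 ≈ 32.2 mL/min
CrCl ≈ 32 mL/min.
tezosartan: 30–59 mL/min → 70% of 250 mg = 175 mg.
pyraciclib: < 55 mL/min → 10% of 400 mg = 40 mg.
Total = 175 + 40 = 215 mg.

215 mg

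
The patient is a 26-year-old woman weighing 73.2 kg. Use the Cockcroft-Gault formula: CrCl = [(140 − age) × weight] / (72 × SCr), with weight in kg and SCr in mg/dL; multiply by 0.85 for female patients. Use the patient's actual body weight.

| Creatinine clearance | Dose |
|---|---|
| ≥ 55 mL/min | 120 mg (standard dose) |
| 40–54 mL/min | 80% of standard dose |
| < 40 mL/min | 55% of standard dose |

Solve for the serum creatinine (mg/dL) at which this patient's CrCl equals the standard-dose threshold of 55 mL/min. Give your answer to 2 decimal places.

Standard dose requires CrCl ≥ 55 mL/min.
Set (140 − 26) × 73.2 × 0.85 / (72 × SCr) = 55
SCr = (140 − 26) × 73.2 × 0.85 / (72 × 55) = 1.791 mg/dL

1.79 mg/dL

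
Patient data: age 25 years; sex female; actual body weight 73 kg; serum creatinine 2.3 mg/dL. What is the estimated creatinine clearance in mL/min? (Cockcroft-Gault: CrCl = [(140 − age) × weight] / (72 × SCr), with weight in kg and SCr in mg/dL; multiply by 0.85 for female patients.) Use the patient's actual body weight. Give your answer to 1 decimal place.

43.1 mL/min

CrCl = (140 − 25) × 73 / (72 × 2.3) × 0.85 = 8395.0 / 165.60 × 0.85 ≈ 43.1 mL/min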